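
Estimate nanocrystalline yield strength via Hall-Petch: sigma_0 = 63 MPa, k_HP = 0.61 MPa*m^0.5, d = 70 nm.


d = 70 nm = 7e-08 m
sqrt(d) = 0.0002645751
Hall-Petch contribution = k / sqrt(d) = 0.61 / 0.0002645751 = 2305.6 MPa
sigma = sigma_0 + k/sqrt(d) = 63 + 2305.6 = 2368.6 MPa

2368.6


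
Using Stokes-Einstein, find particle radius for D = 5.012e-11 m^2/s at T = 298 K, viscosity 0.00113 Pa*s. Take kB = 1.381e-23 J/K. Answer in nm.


Stokes-Einstein: R = kB*T / (6*pi*eta*D)
R = 1.381e-23 * 298 / (6 * pi * 0.00113 * 5.012e-11)
R = 3.85496e-09 m = 3.85 nm

3.85


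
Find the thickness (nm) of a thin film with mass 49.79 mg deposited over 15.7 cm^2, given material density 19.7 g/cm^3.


Convert: m = 49.79 mg = 4.9790e-05 kg, A = 15.7 cm^2 = 1.5700e-03 m^2, rho = 19.7 g/cm^3 = 19700 kg/m^3
t = m / (A * rho)
t = 4.9790e-05 / (1.5700e-03 * 19700)
t = 1.6098e-06 m = 1609.8 nm

1609.8


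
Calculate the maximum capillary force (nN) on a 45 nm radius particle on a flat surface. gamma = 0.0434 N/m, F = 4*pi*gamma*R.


Convert radius: R = 45 nm = 4.5e-08 m
F = 4 * pi * gamma * R
F = 4 * pi * 0.0434 * 4.5e-08
F = 2.45421e-08 N = 24.5421 nN

24.5421


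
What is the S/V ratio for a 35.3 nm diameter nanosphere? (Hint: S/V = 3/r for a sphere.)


Radius r = 35.3/2 = 17.65 nm
S/V = 3 / r = 3 / 17.65
S/V = 0.17 nm^-1

0.17


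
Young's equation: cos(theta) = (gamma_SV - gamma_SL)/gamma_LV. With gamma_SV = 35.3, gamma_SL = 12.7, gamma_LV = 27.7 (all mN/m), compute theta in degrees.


cos(theta) = (gamma_SV - gamma_SL) / gamma_LV
cos(theta) = (35.3 - 12.7) / 27.7
cos(theta) = 0.815884
theta = arccos(0.815884) = 35.33 degrees

35.33


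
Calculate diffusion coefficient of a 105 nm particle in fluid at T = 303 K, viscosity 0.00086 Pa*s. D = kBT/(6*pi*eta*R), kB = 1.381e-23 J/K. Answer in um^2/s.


Radius R = 105/2 = 52.5 nm = 5.25e-08 m
D = kB*T / (6*pi*eta*R)
D = 1.381e-23 * 303 / (6 * pi * 0.00086 * 5.25e-08)
D = 4.91674e-12 m^2/s = 4.917 um^2/s

4.917


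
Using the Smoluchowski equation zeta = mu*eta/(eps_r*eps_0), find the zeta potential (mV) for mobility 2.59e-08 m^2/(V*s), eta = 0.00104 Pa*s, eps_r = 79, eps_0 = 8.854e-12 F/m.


Smoluchowski equation: zeta = mu * eta / (eps_r * eps_0)
zeta = 2.59e-08 * 0.00104 / (79 * 8.854e-12)
zeta = 0.038509 V = 38.51 mV

38.51


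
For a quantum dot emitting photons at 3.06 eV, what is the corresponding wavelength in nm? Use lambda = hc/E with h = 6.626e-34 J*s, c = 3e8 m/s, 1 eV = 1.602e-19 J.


Convert energy: E = 3.06 eV = 3.06 * 1.602e-19 = 4.90212e-19 J
lambda = h*c / E = 6.626e-34 * 3e8 / 4.90212e-19
lambda = 4.05498e-07 m = 405.5 nm

405.5


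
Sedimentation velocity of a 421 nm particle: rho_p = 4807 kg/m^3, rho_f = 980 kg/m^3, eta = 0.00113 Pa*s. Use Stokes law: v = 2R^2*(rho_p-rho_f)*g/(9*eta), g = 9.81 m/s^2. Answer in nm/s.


Radius R = 421/2 nm = 2.105e-07 m
Density difference = 4807 - 980 = 3827 kg/m^3
v = 2 * R^2 * (rho_p - rho_f) * g / (9 * eta)
v = 2 * (2.105e-07)^2 * 3827 * 9.81 / (9 * 0.00113)
v = 3.27145e-07 m/s = 327.1453 nm/s

327.1453


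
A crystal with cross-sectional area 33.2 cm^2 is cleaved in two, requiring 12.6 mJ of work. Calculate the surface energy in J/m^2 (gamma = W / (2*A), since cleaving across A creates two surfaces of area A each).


Convert: A = 33.2 cm^2 = 0.00332 m^2, W = 12.6 mJ = 0.0126 J
Cleaving exposes two faces of area A, so total new surface = 2*A and gamma = W / (2*A)
gamma = 0.0126 / (2 * 0.00332)
gamma = 1.898 J/m^2

1.898


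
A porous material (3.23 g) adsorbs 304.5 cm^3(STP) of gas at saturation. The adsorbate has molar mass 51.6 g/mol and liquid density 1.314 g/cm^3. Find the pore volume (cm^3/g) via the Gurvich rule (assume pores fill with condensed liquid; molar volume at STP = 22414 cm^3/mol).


Moles adsorbed n = V_ads / 22414 = 304.5 / 22414 = 1.358526e-02 mol
Liquid volume V_liq = n * M / rho_liq = 1.358526e-02 * 51.6 / 1.314 = 0.53349 cm^3
Specific pore volume V_pore = V_liq / m_sample = 0.53349 / 3.23
V_pore = 0.1652 cm^3/g

0.1652


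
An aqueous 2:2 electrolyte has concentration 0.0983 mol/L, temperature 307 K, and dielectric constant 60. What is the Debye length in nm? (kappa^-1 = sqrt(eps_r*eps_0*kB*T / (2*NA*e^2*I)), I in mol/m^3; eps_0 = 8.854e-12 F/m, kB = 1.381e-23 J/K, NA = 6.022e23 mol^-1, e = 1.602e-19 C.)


Ionic strength I = 0.0983 * 2^2 * 1000 = 393.2 mol/m^3
kappa^-1 = sqrt(60 * 8.854e-12 * 1.381e-23 * 307 / (2 * 6.022e23 * (1.602e-19)^2 * 393.2))
kappa^-1 = 0.43 nm

0.43


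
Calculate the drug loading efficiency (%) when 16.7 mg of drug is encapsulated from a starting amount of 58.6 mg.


Drug loading efficiency = (drug loaded / drug initial) * 100
DLE = 16.7 / 58.6 * 100
DLE = 0.285 * 100
DLE = 28.5%

28.5


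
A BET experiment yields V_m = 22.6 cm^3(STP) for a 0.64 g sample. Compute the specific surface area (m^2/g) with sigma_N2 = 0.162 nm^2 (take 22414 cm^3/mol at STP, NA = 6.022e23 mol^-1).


Number of moles in monolayer = V_m / 22414 = 22.6 / 22414 = 0.0010083
Number of molecules = moles * NA = 0.0010083 * 6.022e23
SA = molecules * sigma / mass
SA = (22.6 / 22414) * 6.022e23 * 0.162e-18 / 0.64
SA = 153.7 m^2/g

153.7


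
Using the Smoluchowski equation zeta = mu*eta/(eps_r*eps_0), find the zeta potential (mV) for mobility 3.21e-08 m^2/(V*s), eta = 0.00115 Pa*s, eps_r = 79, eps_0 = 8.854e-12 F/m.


Smoluchowski equation: zeta = mu * eta / (eps_r * eps_0)
zeta = 3.21e-08 * 0.00115 / (79 * 8.854e-12)
zeta = 0.052776 V = 52.78 mV

52.78


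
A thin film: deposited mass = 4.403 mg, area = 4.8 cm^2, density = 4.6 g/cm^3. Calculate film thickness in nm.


Convert: m = 4.403 mg = 4.4030e-06 kg, A = 4.8 cm^2 = 4.8000e-04 m^2, rho = 4.6 g/cm^3 = 4600 kg/m^3
t = m / (A * rho)
t = 4.4030e-06 / (4.8000e-04 * 4600)
t = 1.9941e-06 m = 1994.1 nm

1994.1


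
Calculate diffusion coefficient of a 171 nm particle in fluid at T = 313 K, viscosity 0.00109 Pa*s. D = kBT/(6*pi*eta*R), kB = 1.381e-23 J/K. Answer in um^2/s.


Radius R = 171/2 = 85.5 nm = 8.55e-08 m
D = kB*T / (6*pi*eta*R)
D = 1.381e-23 * 313 / (6 * pi * 0.00109 * 8.55e-08)
D = 2.46062e-12 m^2/s = 2.461 um^2/s

2.461


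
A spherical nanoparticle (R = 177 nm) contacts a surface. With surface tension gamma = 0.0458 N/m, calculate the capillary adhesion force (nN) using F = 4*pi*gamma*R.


Convert radius: R = 177 nm = 1.77e-07 m
F = 4 * pi * gamma * R
F = 4 * pi * 0.0458 * 1.77e-07
F = 1.01871e-07 N = 101.8705 nN

101.8705


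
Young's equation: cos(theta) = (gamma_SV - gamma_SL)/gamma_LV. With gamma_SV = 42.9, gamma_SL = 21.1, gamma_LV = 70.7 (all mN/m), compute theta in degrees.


cos(theta) = (gamma_SV - gamma_SL) / gamma_LV
cos(theta) = (42.9 - 21.1) / 70.7
cos(theta) = 0.308345
theta = arccos(0.308345) = 72.04 degrees

72.04


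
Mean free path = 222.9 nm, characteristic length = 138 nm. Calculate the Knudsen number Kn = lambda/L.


Knudsen number Kn = lambda / L
Kn = 222.9 / 138
Kn = 1.6152

1.6152


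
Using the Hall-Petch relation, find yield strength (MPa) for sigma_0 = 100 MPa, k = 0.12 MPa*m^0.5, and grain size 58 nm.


d = 58 nm = 5.8e-08 m
sqrt(d) = 0.0002408319
Hall-Petch contribution = k / sqrt(d) = 0.12 / 0.0002408319 = 498.3 MPa
sigma = sigma_0 + k/sqrt(d) = 100 + 498.3 = 598.3 MPa

598.3


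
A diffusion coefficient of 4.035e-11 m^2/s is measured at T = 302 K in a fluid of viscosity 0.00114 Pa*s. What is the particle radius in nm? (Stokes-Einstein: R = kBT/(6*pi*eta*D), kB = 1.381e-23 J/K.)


Stokes-Einstein: R = kB*T / (6*pi*eta*D)
R = 1.381e-23 * 302 / (6 * pi * 0.00114 * 4.035e-11)
R = 4.81007e-09 m = 4.81 nm

4.81


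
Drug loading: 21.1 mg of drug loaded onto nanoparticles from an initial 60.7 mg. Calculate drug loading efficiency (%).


Drug loading efficiency = (drug loaded / drug initial) * 100
DLE = 21.1 / 60.7 * 100
DLE = 0.3476 * 100
DLE = 34.76%

34.76


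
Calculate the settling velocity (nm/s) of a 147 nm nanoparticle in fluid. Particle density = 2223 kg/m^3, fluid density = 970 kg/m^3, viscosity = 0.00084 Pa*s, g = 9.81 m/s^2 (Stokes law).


Radius R = 147/2 nm = 7.35e-08 m
Density difference = 2223 - 970 = 1253 kg/m^3
v = 2 * R^2 * (rho_p - rho_f) * g / (9 * eta)
v = 2 * (7.35e-08)^2 * 1253 * 9.81 / (9 * 0.00084)
v = 1.75672e-08 m/s = 17.5672 nm/s

17.5672


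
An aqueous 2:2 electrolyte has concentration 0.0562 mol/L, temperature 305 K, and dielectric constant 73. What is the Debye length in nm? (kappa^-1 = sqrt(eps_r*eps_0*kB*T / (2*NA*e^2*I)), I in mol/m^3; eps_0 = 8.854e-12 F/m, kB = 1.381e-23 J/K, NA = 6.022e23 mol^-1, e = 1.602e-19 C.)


Ionic strength I = 0.0562 * 2^2 * 1000 = 224.8 mol/m^3
kappa^-1 = sqrt(73 * 8.854e-12 * 1.381e-23 * 305 / (2 * 6.022e23 * (1.602e-19)^2 * 224.8))
kappa^-1 = 0.626 nm

0.626


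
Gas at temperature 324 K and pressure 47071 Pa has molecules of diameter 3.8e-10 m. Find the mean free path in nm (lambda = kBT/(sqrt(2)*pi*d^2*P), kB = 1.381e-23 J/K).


Mean free path: lambda = kB*T / (sqrt(2) * pi * d^2 * P)
lambda = 1.381e-23 * 324 / (sqrt(2) * pi * (3.8e-10)^2 * 47071)
lambda = 1.48168e-07 m
lambda = 148.17 nm

148.17


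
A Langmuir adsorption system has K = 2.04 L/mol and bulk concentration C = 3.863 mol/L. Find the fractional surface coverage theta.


Langmuir isotherm: theta = K*C / (1 + K*C)
K*C = 2.04 * 3.863 = 7.88052
theta = 7.88052 / (1 + 7.88052) = 7.88052 / 8.88052
theta = 0.8874

0.8874


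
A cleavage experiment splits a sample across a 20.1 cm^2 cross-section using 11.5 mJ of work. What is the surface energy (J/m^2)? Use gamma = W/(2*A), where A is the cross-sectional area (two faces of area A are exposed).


Convert: A = 20.1 cm^2 = 0.00201 m^2, W = 11.5 mJ = 0.0115 J
Cleaving exposes two faces of area A, so total new surface = 2*A and gamma = W / (2*A)
gamma = 0.0115 / (2 * 0.00201)
gamma = 2.861 J/m^2

2.861


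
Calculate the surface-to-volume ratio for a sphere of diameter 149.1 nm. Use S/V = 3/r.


Radius r = 149.1/2 = 74.55 nm
S/V = 3 / r = 3 / 74.55
S/V = 0.0402 nm^-1

0.0402


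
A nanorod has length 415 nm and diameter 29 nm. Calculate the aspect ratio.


Aspect ratio AR = length / diameter
AR = 415 / 29
AR = 14.31

14.31


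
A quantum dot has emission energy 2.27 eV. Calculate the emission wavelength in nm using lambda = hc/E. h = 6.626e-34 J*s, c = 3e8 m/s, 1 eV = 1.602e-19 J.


Convert energy: E = 2.27 eV = 2.27 * 1.602e-19 = 3.63654e-19 J
lambda = h*c / E = 6.626e-34 * 3e8 / 3.63654e-19
lambda = 5.46618e-07 m = 546.6 nm

546.6


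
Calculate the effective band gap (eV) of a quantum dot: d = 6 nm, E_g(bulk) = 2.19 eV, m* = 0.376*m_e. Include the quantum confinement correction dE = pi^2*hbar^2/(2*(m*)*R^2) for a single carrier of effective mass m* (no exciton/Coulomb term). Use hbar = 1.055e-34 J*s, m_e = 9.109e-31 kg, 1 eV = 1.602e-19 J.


Radius R = 6/2 nm = 3e-09 m
Confinement energy dE = pi^2 * hbar^2 / (2 * m_eff * m_e * R^2)
dE = pi^2 * (1.055e-34)^2 / (2 * 0.376 * 9.109e-31 * (3e-09)^2) J, divided by 1.602e-19 J/eV
dE = 0.1112 eV
Total band gap = E_g(bulk) + dE = 2.19 + 0.1112 = 2.3012 eV

2.3012


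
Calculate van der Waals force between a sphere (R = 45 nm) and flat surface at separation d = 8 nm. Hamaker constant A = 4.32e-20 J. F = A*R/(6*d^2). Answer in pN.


Convert to SI: R = 45 nm = 4.5e-08 m, d = 8 nm = 8e-09 m
F = A * R / (6 * d^2)
F = 4.32e-20 * 4.5e-08 / (6 * (8e-09)^2)
F = 5.0625e-12 N = 5.062 pN

5.062


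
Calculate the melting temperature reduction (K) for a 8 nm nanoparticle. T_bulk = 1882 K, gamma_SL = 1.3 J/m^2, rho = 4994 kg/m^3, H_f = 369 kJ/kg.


Radius R = 8/2 = 4 nm = 4e-09 m
Convert H_f = 369 kJ/kg = 369000 J/kg
dT = 2 * gamma_SL * T_bulk / (rho * H_f * R)
dT = 2 * 1.3 * 1882 / (4994 * 369000 * 4e-09)
dT = 663.8 K

663.8


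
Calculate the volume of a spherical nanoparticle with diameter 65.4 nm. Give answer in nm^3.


Radius r = 65.4/2 = 32.7 nm
Volume V = (4/3) * pi * r^3
V = (4/3) * pi * (32.7)^3
V = 146464.33 nm^3

146464.33


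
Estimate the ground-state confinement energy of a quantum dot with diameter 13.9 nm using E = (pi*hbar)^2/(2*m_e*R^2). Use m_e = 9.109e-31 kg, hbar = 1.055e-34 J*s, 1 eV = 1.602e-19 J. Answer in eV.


Radius R = 13.9/2 = 6.95 nm = 6.95e-09 m
E = (pi * 1.055e-34)^2 / (2 * 9.109e-31 * (6.95e-09)^2)
E(J) = 1.24834e-21
E = E(J) / 1.602e-19 = 0.0078 eV

0.0078


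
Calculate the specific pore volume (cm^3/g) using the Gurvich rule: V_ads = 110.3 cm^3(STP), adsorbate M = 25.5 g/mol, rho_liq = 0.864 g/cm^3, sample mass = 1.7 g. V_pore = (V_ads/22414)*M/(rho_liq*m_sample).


Moles adsorbed n = V_ads / 22414 = 110.3 / 22414 = 4.921031e-03 mol
Liquid volume V_liq = n * M / rho_liq = 4.921031e-03 * 25.5 / 0.864 = 0.14524 cm^3
Specific pore volume V_pore = V_liq / m_sample = 0.14524 / 1.7
V_pore = 0.0854 cm^3/g

0.0854


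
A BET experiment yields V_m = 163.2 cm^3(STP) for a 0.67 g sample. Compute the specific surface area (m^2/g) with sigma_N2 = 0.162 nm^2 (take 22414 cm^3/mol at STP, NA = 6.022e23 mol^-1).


Number of moles in monolayer = V_m / 22414 = 163.2 / 22414 = 0.00728116
Number of molecules = moles * NA = 0.00728116 * 6.022e23
SA = molecules * sigma / mass
SA = (163.2 / 22414) * 6.022e23 * 0.162e-18 / 0.67
SA = 1060.2 m^2/g

1060.2


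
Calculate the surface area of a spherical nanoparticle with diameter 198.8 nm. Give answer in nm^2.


Radius r = 198.8/2 = 99.4 nm
Surface area SA = 4 * pi * r^2
SA = 4 * pi * (99.4)^2
SA = 124160.27 nm^2

124160.27


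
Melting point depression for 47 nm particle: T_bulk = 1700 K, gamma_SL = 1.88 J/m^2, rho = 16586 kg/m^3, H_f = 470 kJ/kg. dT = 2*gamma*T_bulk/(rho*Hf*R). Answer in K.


Radius R = 47/2 = 23.5 nm = 2.35e-08 m
Convert H_f = 470 kJ/kg = 470000 J/kg
dT = 2 * gamma_SL * T_bulk / (rho * H_f * R)
dT = 2 * 1.88 * 1700 / (16586 * 470000 * 2.35e-08)
dT = 34.9 K

34.9


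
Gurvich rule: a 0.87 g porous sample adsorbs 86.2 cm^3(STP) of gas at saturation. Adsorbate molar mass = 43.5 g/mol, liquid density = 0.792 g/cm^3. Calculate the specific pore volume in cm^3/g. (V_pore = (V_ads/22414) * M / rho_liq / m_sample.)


Moles adsorbed n = V_ads / 22414 = 86.2 / 22414 = 3.845811e-03 mol
Liquid volume V_liq = n * M / rho_liq = 3.845811e-03 * 43.5 / 0.792 = 0.21123 cm^3
Specific pore volume V_pore = V_liq / m_sample = 0.21123 / 0.87
V_pore = 0.2428 cm^3/g

0.2428


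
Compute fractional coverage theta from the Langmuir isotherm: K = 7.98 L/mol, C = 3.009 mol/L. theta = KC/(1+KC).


Langmuir isotherm: theta = K*C / (1 + K*C)
K*C = 7.98 * 3.009 = 24.01182
theta = 24.01182 / (1 + 24.01182) = 24.01182 / 25.01182
theta = 0.96

0.96


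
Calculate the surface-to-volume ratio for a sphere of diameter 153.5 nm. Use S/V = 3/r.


Radius r = 153.5/2 = 76.75 nm
S/V = 3 / r = 3 / 76.75
S/V = 0.0391 nm^-1

0.0391


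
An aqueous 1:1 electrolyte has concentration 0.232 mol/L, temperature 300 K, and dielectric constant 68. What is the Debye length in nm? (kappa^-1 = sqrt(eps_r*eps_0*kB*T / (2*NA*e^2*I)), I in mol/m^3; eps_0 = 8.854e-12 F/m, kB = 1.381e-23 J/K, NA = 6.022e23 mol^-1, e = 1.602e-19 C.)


Ionic strength I = 0.232 * 1^2 * 1000 = 232 mol/m^3
kappa^-1 = sqrt(68 * 8.854e-12 * 1.381e-23 * 300 / (2 * 6.022e23 * (1.602e-19)^2 * 232))
kappa^-1 = 0.59 nm

0.59


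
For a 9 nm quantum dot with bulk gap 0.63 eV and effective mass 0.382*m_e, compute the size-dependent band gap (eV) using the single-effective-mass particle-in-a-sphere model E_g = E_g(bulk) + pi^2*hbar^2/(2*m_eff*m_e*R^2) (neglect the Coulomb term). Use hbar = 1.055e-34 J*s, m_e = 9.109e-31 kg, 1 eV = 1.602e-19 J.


Radius R = 9/2 nm = 4.5e-09 m
Confinement energy dE = pi^2 * hbar^2 / (2 * m_eff * m_e * R^2)
dE = pi^2 * (1.055e-34)^2 / (2 * 0.382 * 9.109e-31 * (4.5e-09)^2) J, divided by 1.602e-19 J/eV
dE = 0.0487 eV
Total band gap = E_g(bulk) + dE = 0.63 + 0.0487 = 0.6787 eV

0.6787


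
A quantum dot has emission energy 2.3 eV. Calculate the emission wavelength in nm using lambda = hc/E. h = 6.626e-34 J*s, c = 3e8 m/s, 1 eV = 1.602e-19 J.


Convert energy: E = 2.3 eV = 2.3 * 1.602e-19 = 3.6846e-19 J
lambda = h*c / E = 6.626e-34 * 3e8 / 3.6846e-19
lambda = 5.39489e-07 m = 539.5 nm

539.5


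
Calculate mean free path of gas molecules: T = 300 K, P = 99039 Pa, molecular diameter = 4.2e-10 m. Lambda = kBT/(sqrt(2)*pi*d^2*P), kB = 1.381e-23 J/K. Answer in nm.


Mean free path: lambda = kB*T / (sqrt(2) * pi * d^2 * P)
lambda = 1.381e-23 * 300 / (sqrt(2) * pi * (4.2e-10)^2 * 99039)
lambda = 5.33759e-08 m
lambda = 53.38 nm

53.38


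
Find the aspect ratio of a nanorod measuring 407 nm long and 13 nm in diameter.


Aspect ratio AR = length / diameter
AR = 407 / 13
AR = 31.31

31.31


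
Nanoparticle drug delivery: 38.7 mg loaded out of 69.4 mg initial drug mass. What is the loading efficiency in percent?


Drug loading efficiency = (drug loaded / drug initial) * 100
DLE = 38.7 / 69.4 * 100
DLE = 0.5576 * 100
DLE = 55.76%

55.76


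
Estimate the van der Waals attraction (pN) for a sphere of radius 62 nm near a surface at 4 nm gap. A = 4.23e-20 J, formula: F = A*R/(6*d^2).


Convert to SI: R = 62 nm = 6.2e-08 m, d = 4 nm = 4e-09 m
F = A * R / (6 * d^2)
F = 4.23e-20 * 6.2e-08 / (6 * (4e-09)^2)
F = 2.73188e-11 N = 27.319 pN

27.319


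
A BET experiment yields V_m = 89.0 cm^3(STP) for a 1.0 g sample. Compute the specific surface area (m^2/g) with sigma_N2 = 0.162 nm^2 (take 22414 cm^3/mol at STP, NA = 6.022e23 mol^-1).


Number of moles in monolayer = V_m / 22414 = 89.0 / 22414 = 0.00397073
Number of molecules = moles * NA = 0.00397073 * 6.022e23
SA = molecules * sigma / mass
SA = (89.0 / 22414) * 6.022e23 * 0.162e-18 / 1.0
SA = 387.4 m^2/g

387.4


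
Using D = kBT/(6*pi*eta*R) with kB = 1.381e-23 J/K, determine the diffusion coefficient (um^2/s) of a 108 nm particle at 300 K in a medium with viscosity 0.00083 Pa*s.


Radius R = 108/2 = 54 nm = 5.4e-08 m
D = kB*T / (6*pi*eta*R)
D = 1.381e-23 * 300 / (6 * pi * 0.00083 * 5.4e-08)
D = 4.9039e-12 m^2/s = 4.904 um^2/s

4.904


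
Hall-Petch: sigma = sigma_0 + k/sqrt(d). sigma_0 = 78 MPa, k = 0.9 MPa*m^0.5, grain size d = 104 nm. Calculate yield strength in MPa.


d = 104 nm = 1.04e-07 m
sqrt(d) = 0.0003224903
Hall-Petch contribution = k / sqrt(d) = 0.9 / 0.0003224903 = 2790.8 MPa
sigma = sigma_0 + k/sqrt(d) = 78 + 2790.8 = 2868.8 MPa

2868.8


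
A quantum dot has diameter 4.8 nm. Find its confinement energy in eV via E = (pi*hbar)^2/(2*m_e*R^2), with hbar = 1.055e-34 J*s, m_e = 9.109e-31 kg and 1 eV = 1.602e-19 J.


Radius R = 4.8/2 = 2.4 nm = 2.4e-09 m
E = (pi * 1.055e-34)^2 / (2 * 9.109e-31 * (2.4e-09)^2)
E(J) = 1.04684e-20
E = E(J) / 1.602e-19 = 0.0653 eV

0.0653


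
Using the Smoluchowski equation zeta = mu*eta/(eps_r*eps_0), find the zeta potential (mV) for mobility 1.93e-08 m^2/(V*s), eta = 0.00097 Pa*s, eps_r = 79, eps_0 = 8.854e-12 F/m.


Smoluchowski equation: zeta = mu * eta / (eps_r * eps_0)
zeta = 1.93e-08 * 0.00097 / (79 * 8.854e-12)
zeta = 0.026765 V = 26.76 mV

26.76


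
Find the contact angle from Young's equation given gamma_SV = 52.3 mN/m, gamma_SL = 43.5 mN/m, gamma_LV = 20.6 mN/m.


cos(theta) = (gamma_SV - gamma_SL) / gamma_LV
cos(theta) = (52.3 - 43.5) / 20.6
cos(theta) = 0.427184
theta = arccos(0.427184) = 64.71 degrees

64.71


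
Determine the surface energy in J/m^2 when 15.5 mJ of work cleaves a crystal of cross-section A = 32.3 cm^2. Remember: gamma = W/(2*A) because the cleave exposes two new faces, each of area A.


Convert: A = 32.3 cm^2 = 0.00323 m^2, W = 15.5 mJ = 0.0155 J
Cleaving exposes two faces of area A, so total new surface = 2*A and gamma = W / (2*A)
gamma = 0.0155 / (2 * 0.00323)
gamma = 2.399 J/m^2

2.399


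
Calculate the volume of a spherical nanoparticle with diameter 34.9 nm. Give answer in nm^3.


Radius r = 34.9/2 = 17.45 nm
Volume V = (4/3) * pi * r^3
V = (4/3) * pi * (17.45)^3
V = 22257.42 nm^3

22257.42


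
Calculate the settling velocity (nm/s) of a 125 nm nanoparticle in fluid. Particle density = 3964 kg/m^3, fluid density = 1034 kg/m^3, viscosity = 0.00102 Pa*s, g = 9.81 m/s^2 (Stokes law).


Radius R = 125/2 nm = 6.25e-08 m
Density difference = 3964 - 1034 = 2930 kg/m^3
v = 2 * R^2 * (rho_p - rho_f) * g / (9 * eta)
v = 2 * (6.25e-08)^2 * 2930 * 9.81 / (9 * 0.00102)
v = 2.44616e-08 m/s = 24.4616 nm/s

24.4616


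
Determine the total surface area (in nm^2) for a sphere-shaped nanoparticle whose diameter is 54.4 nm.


Radius r = 54.4/2 = 27.2 nm
Surface area SA = 4 * pi * r^2
SA = 4 * pi * (27.2)^2
SA = 9297.1 nm^2

9297.1


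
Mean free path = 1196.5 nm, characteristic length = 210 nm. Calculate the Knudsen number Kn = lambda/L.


Knudsen number Kn = lambda / L
Kn = 1196.5 / 210
Kn = 5.6976

5.6976


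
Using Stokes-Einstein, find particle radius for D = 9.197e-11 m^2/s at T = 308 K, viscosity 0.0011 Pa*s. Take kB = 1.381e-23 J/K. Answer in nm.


Stokes-Einstein: R = kB*T / (6*pi*eta*D)
R = 1.381e-23 * 308 / (6 * pi * 0.0011 * 9.197e-11)
R = 2.23051e-09 m = 2.23 nm

2.23


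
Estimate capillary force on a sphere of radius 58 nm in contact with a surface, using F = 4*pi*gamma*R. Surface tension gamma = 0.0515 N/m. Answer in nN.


Convert radius: R = 58 nm = 5.8e-08 m
F = 4 * pi * gamma * R
F = 4 * pi * 0.0515 * 5.8e-08
F = 3.75357e-08 N = 37.5357 nN

37.5357


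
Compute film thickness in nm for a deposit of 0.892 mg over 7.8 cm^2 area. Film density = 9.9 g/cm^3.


Convert: m = 0.892 mg = 8.9200e-07 kg, A = 7.8 cm^2 = 7.8000e-04 m^2, rho = 9.9 g/cm^3 = 9900 kg/m^3
t = m / (A * rho)
t = 8.9200e-07 / (7.8000e-04 * 9900)
t = 1.1551e-07 m = 115.5 nm

115.5


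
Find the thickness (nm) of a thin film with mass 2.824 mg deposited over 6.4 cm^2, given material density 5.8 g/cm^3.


Convert: m = 2.824 mg = 2.8240e-06 kg, A = 6.4 cm^2 = 6.4000e-04 m^2, rho = 5.8 g/cm^3 = 5800 kg/m^3
t = m / (A * rho)
t = 2.8240e-06 / (6.4000e-04 * 5800)
t = 7.6078e-07 m = 760.8 nm

760.8


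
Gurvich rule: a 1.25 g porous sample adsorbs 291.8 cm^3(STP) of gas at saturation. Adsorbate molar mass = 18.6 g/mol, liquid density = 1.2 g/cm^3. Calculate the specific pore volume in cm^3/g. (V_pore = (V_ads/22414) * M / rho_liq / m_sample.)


Moles adsorbed n = V_ads / 22414 = 291.8 / 22414 = 1.301865e-02 mol
Liquid volume V_liq = n * M / rho_liq = 1.301865e-02 * 18.6 / 1.2 = 0.20179 cm^3
Specific pore volume V_pore = V_liq / m_sample = 0.20179 / 1.25
V_pore = 0.1614 cm^3/g

0.1614


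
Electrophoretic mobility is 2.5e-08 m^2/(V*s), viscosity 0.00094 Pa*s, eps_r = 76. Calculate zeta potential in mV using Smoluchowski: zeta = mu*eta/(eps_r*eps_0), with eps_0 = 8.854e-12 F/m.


Smoluchowski equation: zeta = mu * eta / (eps_r * eps_0)
zeta = 2.5e-08 * 0.00094 / (76 * 8.854e-12)
zeta = 0.034923 V = 34.92 mV

34.92


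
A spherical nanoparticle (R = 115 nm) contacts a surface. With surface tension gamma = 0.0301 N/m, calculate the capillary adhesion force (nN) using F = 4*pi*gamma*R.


Convert radius: R = 115 nm = 1.15e-07 m
F = 4 * pi * gamma * R
F = 4 * pi * 0.0301 * 1.15e-07
F = 4.34985e-08 N = 43.4985 nN

43.4985


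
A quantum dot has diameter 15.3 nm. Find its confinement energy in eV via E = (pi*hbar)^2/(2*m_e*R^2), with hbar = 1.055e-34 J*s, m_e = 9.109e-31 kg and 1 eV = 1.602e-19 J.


Radius R = 15.3/2 = 7.65 nm = 7.65e-09 m
E = (pi * 1.055e-34)^2 / (2 * 9.109e-31 * (7.65e-09)^2)
E(J) = 1.03034e-21
E = E(J) / 1.602e-19 = 0.0064 eV

0.0064


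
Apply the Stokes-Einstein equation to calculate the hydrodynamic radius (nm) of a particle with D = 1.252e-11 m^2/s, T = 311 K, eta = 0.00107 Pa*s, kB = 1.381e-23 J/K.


Stokes-Einstein: R = kB*T / (6*pi*eta*D)
R = 1.381e-23 * 311 / (6 * pi * 0.00107 * 1.252e-11)
R = 1.70085e-08 m = 17.01 nm

17.01


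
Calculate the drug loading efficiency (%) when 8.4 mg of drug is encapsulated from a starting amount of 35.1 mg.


Drug loading efficiency = (drug loaded / drug initial) * 100
DLE = 8.4 / 35.1 * 100
DLE = 0.2393 * 100
DLE = 23.93%

23.93


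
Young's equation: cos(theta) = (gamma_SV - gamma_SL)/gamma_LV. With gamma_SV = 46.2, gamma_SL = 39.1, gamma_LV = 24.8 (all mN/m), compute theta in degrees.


cos(theta) = (gamma_SV - gamma_SL) / gamma_LV
cos(theta) = (46.2 - 39.1) / 24.8
cos(theta) = 0.28629
theta = arccos(0.28629) = 73.36 degrees

73.36


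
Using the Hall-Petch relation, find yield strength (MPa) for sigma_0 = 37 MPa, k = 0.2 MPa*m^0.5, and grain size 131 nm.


d = 131 nm = 1.31e-07 m
sqrt(d) = 0.0003619392
Hall-Petch contribution = k / sqrt(d) = 0.2 / 0.0003619392 = 552.6 MPa
sigma = sigma_0 + k/sqrt(d) = 37 + 552.6 = 589.6 MPa

589.6


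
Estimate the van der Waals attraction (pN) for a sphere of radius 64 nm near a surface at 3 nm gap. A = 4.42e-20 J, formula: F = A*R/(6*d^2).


Convert to SI: R = 64 nm = 6.4e-08 m, d = 3 nm = 3e-09 m
F = A * R / (6 * d^2)
F = 4.42e-20 * 6.4e-08 / (6 * (3e-09)^2)
F = 5.23852e-11 N = 52.385 pN

52.385


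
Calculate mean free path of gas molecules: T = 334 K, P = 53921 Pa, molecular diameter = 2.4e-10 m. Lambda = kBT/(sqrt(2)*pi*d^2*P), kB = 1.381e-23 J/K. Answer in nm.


Mean free path: lambda = kB*T / (sqrt(2) * pi * d^2 * P)
lambda = 1.381e-23 * 334 / (sqrt(2) * pi * (2.4e-10)^2 * 53921)
lambda = 3.34268e-07 m
lambda = 334.27 nm

334.27


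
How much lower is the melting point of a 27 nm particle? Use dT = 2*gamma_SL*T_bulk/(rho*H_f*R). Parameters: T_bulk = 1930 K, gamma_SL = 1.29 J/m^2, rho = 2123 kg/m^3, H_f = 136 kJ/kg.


Radius R = 27/2 = 13.5 nm = 1.35e-08 m
Convert H_f = 136 kJ/kg = 136000 J/kg
dT = 2 * gamma_SL * T_bulk / (rho * H_f * R)
dT = 2 * 1.29 * 1930 / (2123 * 136000 * 1.35e-08)
dT = 1277.5 K

1277.5


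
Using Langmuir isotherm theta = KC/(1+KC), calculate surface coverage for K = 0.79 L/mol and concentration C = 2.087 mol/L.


Langmuir isotherm: theta = K*C / (1 + K*C)
K*C = 0.79 * 2.087 = 1.64873
theta = 1.64873 / (1 + 1.64873) = 1.64873 / 2.64873
theta = 0.6225

0.6225


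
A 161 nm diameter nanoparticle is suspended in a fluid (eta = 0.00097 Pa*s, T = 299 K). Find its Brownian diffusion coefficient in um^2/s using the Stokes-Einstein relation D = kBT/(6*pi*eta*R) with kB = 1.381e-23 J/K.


Radius R = 161/2 = 80.5 nm = 8.05e-08 m
D = kB*T / (6*pi*eta*R)
D = 1.381e-23 * 299 / (6 * pi * 0.00097 * 8.05e-08)
D = 2.80541e-12 m^2/s = 2.805 um^2/s

2.805


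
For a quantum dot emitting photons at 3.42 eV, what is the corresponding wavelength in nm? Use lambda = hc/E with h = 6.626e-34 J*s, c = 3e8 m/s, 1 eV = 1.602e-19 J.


Convert energy: E = 3.42 eV = 3.42 * 1.602e-19 = 5.47884e-19 J
lambda = h*c / E = 6.626e-34 * 3e8 / 5.47884e-19
lambda = 3.62814e-07 m = 362.8 nm

362.8


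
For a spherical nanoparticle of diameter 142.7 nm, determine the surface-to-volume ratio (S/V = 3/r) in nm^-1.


Radius r = 142.7/2 = 71.35 nm
S/V = 3 / r = 3 / 71.35
S/V = 0.042 nm^-1

0.042


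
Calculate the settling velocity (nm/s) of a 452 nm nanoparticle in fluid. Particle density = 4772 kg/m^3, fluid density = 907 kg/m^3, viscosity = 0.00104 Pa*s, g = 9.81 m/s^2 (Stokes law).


Radius R = 452/2 nm = 2.26e-07 m
Density difference = 4772 - 907 = 3865 kg/m^3
v = 2 * R^2 * (rho_p - rho_f) * g / (9 * eta)
v = 2 * (2.26e-07)^2 * 3865 * 9.81 / (9 * 0.00104)
v = 4.13799e-07 m/s = 413.7991 nm/s

413.7991


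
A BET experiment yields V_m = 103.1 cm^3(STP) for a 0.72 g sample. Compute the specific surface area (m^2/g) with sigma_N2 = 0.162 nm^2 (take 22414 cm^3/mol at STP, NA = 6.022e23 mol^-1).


Number of moles in monolayer = V_m / 22414 = 103.1 / 22414 = 0.0045998
Number of molecules = moles * NA = 0.0045998 * 6.022e23
SA = molecules * sigma / mass
SA = (103.1 / 22414) * 6.022e23 * 0.162e-18 / 0.72
SA = 623.3 m^2/g

623.3


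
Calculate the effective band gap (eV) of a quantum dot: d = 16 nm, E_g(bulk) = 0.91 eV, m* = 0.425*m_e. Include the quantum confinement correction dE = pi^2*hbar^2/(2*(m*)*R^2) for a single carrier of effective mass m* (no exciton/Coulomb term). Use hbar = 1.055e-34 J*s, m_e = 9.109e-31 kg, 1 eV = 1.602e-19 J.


Radius R = 16/2 nm = 8e-09 m
Confinement energy dE = pi^2 * hbar^2 / (2 * m_eff * m_e * R^2)
dE = pi^2 * (1.055e-34)^2 / (2 * 0.425 * 9.109e-31 * (8e-09)^2) J, divided by 1.602e-19 J/eV
dE = 0.0138 eV
Total band gap = E_g(bulk) + dE = 0.91 + 0.0138 = 0.9238 eV

0.9238


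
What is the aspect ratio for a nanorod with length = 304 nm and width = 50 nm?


Aspect ratio AR = length / diameter
AR = 304 / 50
AR = 6.08

6.08


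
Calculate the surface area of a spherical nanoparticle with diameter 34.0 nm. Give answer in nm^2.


Radius r = 34.0/2 = 17 nm
Surface area SA = 4 * pi * r^2
SA = 4 * pi * (17)^2
SA = 3631.68 nm^2

3631.68


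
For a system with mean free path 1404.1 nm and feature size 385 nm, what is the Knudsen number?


Knudsen number Kn = lambda / L
Kn = 1404.1 / 385
Kn = 3.647

3.647


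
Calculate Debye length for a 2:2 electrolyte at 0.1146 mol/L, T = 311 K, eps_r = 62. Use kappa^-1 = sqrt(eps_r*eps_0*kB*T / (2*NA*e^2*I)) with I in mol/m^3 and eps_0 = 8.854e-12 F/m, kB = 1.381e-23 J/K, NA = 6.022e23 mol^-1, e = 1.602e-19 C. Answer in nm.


Ionic strength I = 0.1146 * 2^2 * 1000 = 458.4 mol/m^3
kappa^-1 = sqrt(62 * 8.854e-12 * 1.381e-23 * 311 / (2 * 6.022e23 * (1.602e-19)^2 * 458.4))
kappa^-1 = 0.408 nm

0.408


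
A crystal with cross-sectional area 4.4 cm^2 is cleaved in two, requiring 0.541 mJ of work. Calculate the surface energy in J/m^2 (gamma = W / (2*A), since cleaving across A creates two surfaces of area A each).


Convert: A = 4.4 cm^2 = 0.00044 m^2, W = 0.541 mJ = 0.000541 J
Cleaving exposes two faces of area A, so total new surface = 2*A and gamma = W / (2*A)
gamma = 0.000541 / (2 * 0.00044)
gamma = 0.615 J/m^2

0.615


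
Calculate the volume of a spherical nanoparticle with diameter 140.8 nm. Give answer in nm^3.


Radius r = 140.8/2 = 70.4 nm
Volume V = (4/3) * pi * r^3
V = (4/3) * pi * (70.4)^3
V = 1461526.14 nm^3

1461526.14


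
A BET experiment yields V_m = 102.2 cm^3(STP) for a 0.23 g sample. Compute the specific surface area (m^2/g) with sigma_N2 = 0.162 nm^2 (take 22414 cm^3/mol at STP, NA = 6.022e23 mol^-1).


Number of moles in monolayer = V_m / 22414 = 102.2 / 22414 = 0.00455965
Number of molecules = moles * NA = 0.00455965 * 6.022e23
SA = molecules * sigma / mass
SA = (102.2 / 22414) * 6.022e23 * 0.162e-18 / 0.23
SA = 1934.0 m^2/g

1934.0


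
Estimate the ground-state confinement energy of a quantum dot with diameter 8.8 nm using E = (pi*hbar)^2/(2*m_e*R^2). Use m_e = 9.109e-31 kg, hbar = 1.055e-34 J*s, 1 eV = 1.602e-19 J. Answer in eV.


Radius R = 8.8/2 = 4.4 nm = 4.4e-09 m
E = (pi * 1.055e-34)^2 / (2 * 9.109e-31 * (4.4e-09)^2)
E(J) = 3.11457e-21
E = E(J) / 1.602e-19 = 0.0194 eV

0.0194


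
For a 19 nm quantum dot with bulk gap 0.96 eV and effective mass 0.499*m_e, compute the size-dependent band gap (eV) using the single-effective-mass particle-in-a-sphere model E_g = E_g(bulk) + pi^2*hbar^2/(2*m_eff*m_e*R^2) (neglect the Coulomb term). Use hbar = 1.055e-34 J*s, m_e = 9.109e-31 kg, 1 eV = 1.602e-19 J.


Radius R = 19/2 nm = 9.5e-09 m
Confinement energy dE = pi^2 * hbar^2 / (2 * m_eff * m_e * R^2)
dE = pi^2 * (1.055e-34)^2 / (2 * 0.499 * 9.109e-31 * (9.5e-09)^2) J, divided by 1.602e-19 J/eV
dE = 0.0084 eV
Total band gap = E_g(bulk) + dE = 0.96 + 0.0084 = 0.9684 eV

0.9684


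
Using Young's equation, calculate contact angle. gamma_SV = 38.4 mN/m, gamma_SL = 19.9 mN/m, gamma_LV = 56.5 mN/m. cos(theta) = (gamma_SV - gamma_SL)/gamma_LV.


cos(theta) = (gamma_SV - gamma_SL) / gamma_LV
cos(theta) = (38.4 - 19.9) / 56.5
cos(theta) = 0.327434
theta = arccos(0.327434) = 70.89 degrees

70.89


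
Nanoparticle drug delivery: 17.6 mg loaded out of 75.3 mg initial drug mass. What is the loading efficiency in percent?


Drug loading efficiency = (drug loaded / drug initial) * 100
DLE = 17.6 / 75.3 * 100
DLE = 0.2337 * 100
DLE = 23.37%

23.37


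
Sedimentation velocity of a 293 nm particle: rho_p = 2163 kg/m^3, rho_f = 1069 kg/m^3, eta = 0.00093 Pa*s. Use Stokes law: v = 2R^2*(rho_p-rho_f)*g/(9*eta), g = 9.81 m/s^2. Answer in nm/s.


Radius R = 293/2 nm = 1.465e-07 m
Density difference = 2163 - 1069 = 1094 kg/m^3
v = 2 * R^2 * (rho_p - rho_f) * g / (9 * eta)
v = 2 * (1.465e-07)^2 * 1094 * 9.81 / (9 * 0.00093)
v = 5.50384e-08 m/s = 55.0384 nm/s

55.0384


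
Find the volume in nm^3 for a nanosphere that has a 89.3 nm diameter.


Radius r = 89.3/2 = 44.65 nm
Volume V = (4/3) * pi * r^3
V = (4/3) * pi * (44.65)^3
V = 372866.18 nm^3

372866.18


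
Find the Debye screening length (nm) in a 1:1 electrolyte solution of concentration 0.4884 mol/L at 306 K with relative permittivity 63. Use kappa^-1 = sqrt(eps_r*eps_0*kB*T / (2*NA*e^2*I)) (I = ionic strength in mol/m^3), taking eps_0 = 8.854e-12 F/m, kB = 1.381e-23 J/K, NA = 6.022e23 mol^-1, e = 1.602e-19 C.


Ionic strength I = 0.4884 * 1^2 * 1000 = 488.4 mol/m^3
kappa^-1 = sqrt(63 * 8.854e-12 * 1.381e-23 * 306 / (2 * 6.022e23 * (1.602e-19)^2 * 488.4))
kappa^-1 = 0.395 nm

0.395


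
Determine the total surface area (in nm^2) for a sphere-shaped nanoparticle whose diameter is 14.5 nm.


Radius r = 14.5/2 = 7.25 nm
Surface area SA = 4 * pi * r^2
SA = 4 * pi * (7.25)^2
SA = 660.52 nm^2

660.52


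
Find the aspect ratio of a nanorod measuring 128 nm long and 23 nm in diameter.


Aspect ratio AR = length / diameter
AR = 128 / 23
AR = 5.57

5.57


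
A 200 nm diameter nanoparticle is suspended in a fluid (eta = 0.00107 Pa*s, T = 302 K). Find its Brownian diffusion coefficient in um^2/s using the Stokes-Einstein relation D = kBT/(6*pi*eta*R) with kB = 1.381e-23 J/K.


Radius R = 200/2 = 100 nm = 1e-07 m
D = kB*T / (6*pi*eta*R)
D = 1.381e-23 * 302 / (6 * pi * 0.00107 * 1e-07)
D = 2.06783e-12 m^2/s = 2.068 um^2/s

2.068


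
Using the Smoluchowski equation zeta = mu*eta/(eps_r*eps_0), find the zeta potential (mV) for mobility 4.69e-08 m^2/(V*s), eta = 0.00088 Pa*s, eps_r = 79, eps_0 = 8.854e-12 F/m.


Smoluchowski equation: zeta = mu * eta / (eps_r * eps_0)
zeta = 4.69e-08 * 0.00088 / (79 * 8.854e-12)
zeta = 0.059005 V = 59.01 mV

59.01


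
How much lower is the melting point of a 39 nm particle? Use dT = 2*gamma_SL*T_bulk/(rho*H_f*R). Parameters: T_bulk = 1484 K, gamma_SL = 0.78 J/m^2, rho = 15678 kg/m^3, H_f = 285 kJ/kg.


Radius R = 39/2 = 19.5 nm = 1.95e-08 m
Convert H_f = 285 kJ/kg = 285000 J/kg
dT = 2 * gamma_SL * T_bulk / (rho * H_f * R)
dT = 2 * 0.78 * 1484 / (15678 * 285000 * 1.95e-08)
dT = 26.6 K

26.6


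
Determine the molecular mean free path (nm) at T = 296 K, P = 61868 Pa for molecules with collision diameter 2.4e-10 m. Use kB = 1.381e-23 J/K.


Mean free path: lambda = kB*T / (sqrt(2) * pi * d^2 * P)
lambda = 1.381e-23 * 296 / (sqrt(2) * pi * (2.4e-10)^2 * 61868)
lambda = 2.58186e-07 m
lambda = 258.19 nm

258.19


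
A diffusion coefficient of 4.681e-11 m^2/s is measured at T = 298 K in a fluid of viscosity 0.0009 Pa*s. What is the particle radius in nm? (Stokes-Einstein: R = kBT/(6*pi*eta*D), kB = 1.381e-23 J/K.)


Stokes-Einstein: R = kB*T / (6*pi*eta*D)
R = 1.381e-23 * 298 / (6 * pi * 0.0009 * 4.681e-11)
R = 5.18236e-09 m = 5.18 nm

5.18


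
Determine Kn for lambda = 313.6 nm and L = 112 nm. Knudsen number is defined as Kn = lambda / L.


Knudsen number Kn = lambda / L
Kn = 313.6 / 112
Kn = 2.8

2.8


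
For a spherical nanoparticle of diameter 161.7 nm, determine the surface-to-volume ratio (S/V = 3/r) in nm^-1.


Radius r = 161.7/2 = 80.85 nm
S/V = 3 / r = 3 / 80.85
S/V = 0.0371 nm^-1

0.0371


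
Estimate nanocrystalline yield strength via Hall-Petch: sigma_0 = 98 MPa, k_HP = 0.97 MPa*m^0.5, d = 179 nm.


d = 179 nm = 1.79e-07 m
sqrt(d) = 0.0004230839
Hall-Petch contribution = k / sqrt(d) = 0.97 / 0.0004230839 = 2292.7 MPa
sigma = sigma_0 + k/sqrt(d) = 98 + 2292.7 = 2390.7 MPa

2390.7


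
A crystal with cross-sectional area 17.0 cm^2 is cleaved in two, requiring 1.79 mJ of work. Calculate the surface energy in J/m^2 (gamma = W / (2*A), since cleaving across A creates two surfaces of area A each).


Convert: A = 17.0 cm^2 = 0.0017 m^2, W = 1.79 mJ = 0.00179 J
Cleaving exposes two faces of area A, so total new surface = 2*A and gamma = W / (2*A)
gamma = 0.00179 / (2 * 0.0017)
gamma = 0.526 J/m^2

0.526


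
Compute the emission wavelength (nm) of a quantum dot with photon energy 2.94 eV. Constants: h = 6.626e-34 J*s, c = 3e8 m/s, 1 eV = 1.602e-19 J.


Convert energy: E = 2.94 eV = 2.94 * 1.602e-19 = 4.70988e-19 J
lambda = h*c / E = 6.626e-34 * 3e8 / 4.70988e-19
lambda = 4.22049e-07 m = 422.0 nm

422.0


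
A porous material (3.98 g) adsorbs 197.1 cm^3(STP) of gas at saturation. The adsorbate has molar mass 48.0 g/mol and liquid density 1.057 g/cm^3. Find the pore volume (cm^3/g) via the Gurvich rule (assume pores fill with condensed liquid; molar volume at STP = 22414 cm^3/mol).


Moles adsorbed n = V_ads / 22414 = 197.1 / 22414 = 8.793611e-03 mol
Liquid volume V_liq = n * M / rho_liq = 8.793611e-03 * 48.0 / 1.057 = 0.39933 cm^3
Specific pore volume V_pore = V_liq / m_sample = 0.39933 / 3.98
V_pore = 0.1003 cm^3/g

0.1003


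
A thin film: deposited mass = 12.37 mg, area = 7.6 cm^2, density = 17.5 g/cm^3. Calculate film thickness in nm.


Convert: m = 12.37 mg = 1.2370e-05 kg, A = 7.6 cm^2 = 7.6000e-04 m^2, rho = 17.5 g/cm^3 = 17500 kg/m^3
t = m / (A * rho)
t = 1.2370e-05 / (7.6000e-04 * 17500)
t = 9.3008e-07 m = 930.1 nm

930.1


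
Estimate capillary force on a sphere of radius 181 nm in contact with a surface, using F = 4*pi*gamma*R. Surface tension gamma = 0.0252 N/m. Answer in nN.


Convert radius: R = 181 nm = 1.81e-07 m
F = 4 * pi * gamma * R
F = 4 * pi * 0.0252 * 1.81e-07
F = 5.73177e-08 N = 57.3177 nN

57.3177


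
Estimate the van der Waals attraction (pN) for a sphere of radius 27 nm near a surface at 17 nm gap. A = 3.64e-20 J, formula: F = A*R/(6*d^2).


Convert to SI: R = 27 nm = 2.7e-08 m, d = 17 nm = 1.7e-08 m
F = A * R / (6 * d^2)
F = 3.64e-20 * 2.7e-08 / (6 * (1.7e-08)^2)
F = 5.66782e-13 N = 0.567 pN

0.567


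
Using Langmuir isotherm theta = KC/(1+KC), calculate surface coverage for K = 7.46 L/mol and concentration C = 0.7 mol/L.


Langmuir isotherm: theta = K*C / (1 + K*C)
K*C = 7.46 * 0.7 = 5.222
theta = 5.222 / (1 + 5.222) = 5.222 / 6.222
theta = 0.8393

0.8393


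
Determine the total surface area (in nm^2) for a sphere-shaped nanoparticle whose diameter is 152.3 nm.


Radius r = 152.3/2 = 76.15 nm
Surface area SA = 4 * pi * r^2
SA = 4 * pi * (76.15)^2
SA = 72870.15 nm^2

72870.15


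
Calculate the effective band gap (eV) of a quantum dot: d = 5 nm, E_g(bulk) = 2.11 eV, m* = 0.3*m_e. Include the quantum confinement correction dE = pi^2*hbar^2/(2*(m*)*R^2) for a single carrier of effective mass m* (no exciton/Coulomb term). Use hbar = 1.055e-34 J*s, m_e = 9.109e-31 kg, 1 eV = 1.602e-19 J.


Radius R = 5/2 nm = 2.5e-09 m
Confinement energy dE = pi^2 * hbar^2 / (2 * m_eff * m_e * R^2)
dE = pi^2 * (1.055e-34)^2 / (2 * 0.3 * 9.109e-31 * (2.5e-09)^2) J, divided by 1.602e-19 J/eV
dE = 0.2007 eV
Total band gap = E_g(bulk) + dE = 2.11 + 0.2007 = 2.3107 eV

2.3107


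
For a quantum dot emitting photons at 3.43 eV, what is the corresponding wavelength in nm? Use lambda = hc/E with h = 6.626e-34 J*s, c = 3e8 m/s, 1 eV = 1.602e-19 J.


Convert energy: E = 3.43 eV = 3.43 * 1.602e-19 = 5.49486e-19 J
lambda = h*c / E = 6.626e-34 * 3e8 / 5.49486e-19
lambda = 3.61756e-07 m = 361.8 nm

361.8


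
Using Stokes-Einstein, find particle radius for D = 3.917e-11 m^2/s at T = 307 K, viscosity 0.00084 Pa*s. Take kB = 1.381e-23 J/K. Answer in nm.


Stokes-Einstein: R = kB*T / (6*pi*eta*D)
R = 1.381e-23 * 307 / (6 * pi * 0.00084 * 3.917e-11)
R = 6.83594e-09 m = 6.84 nm

6.84


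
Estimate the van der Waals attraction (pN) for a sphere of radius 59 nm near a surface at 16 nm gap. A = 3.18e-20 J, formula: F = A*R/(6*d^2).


Convert to SI: R = 59 nm = 5.9e-08 m, d = 16 nm = 1.6e-08 m
F = A * R / (6 * d^2)
F = 3.18e-20 * 5.9e-08 / (6 * (1.6e-08)^2)
F = 1.22148e-12 N = 1.221 pN

1.221
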